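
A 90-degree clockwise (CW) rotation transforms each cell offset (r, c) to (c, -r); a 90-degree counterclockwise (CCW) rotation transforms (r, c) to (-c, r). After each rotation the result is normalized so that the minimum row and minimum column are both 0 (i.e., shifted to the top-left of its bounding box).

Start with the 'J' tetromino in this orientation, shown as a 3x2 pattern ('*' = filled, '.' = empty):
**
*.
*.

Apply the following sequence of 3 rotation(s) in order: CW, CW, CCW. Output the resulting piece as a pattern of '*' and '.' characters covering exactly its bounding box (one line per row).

Answer: ***
..*

Derivation:
Start:
**
*.
*.
After rotation 1 (CW):
***
..*
After rotation 2 (CW):
.*
.*
**
After rotation 3 (CCW):
***
..*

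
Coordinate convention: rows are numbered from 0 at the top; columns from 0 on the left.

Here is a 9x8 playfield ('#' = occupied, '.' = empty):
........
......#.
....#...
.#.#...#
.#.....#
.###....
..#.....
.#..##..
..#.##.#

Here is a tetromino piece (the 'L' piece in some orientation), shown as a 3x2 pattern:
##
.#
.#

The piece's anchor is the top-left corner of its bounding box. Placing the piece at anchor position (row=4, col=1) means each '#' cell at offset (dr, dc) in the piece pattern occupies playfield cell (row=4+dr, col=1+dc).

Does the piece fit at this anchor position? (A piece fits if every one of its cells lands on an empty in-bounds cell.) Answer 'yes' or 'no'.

Check each piece cell at anchor (4, 1):
  offset (0,0) -> (4,1): occupied ('#') -> FAIL
  offset (0,1) -> (4,2): empty -> OK
  offset (1,1) -> (5,2): occupied ('#') -> FAIL
  offset (2,1) -> (6,2): occupied ('#') -> FAIL
All cells valid: no

Answer: no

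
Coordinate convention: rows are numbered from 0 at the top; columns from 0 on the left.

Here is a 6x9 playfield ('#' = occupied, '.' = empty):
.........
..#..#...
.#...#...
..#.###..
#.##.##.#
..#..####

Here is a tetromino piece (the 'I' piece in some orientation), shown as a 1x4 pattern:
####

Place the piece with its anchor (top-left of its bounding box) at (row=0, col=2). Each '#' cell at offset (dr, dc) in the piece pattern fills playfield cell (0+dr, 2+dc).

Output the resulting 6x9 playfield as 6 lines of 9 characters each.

Answer: ..####...
..#..#...
.#...#...
..#.###..
#.##.##.#
..#..####

Derivation:
Fill (0+0,2+0) = (0,2)
Fill (0+0,2+1) = (0,3)
Fill (0+0,2+2) = (0,4)
Fill (0+0,2+3) = (0,5)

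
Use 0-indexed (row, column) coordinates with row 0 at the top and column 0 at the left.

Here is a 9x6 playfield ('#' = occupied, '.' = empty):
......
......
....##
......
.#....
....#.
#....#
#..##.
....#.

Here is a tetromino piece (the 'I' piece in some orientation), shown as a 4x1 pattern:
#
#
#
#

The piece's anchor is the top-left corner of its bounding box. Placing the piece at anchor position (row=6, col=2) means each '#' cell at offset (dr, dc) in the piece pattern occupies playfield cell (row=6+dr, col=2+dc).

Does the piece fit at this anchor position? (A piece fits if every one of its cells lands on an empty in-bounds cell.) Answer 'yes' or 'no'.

Answer: no

Derivation:
Check each piece cell at anchor (6, 2):
  offset (0,0) -> (6,2): empty -> OK
  offset (1,0) -> (7,2): empty -> OK
  offset (2,0) -> (8,2): empty -> OK
  offset (3,0) -> (9,2): out of bounds -> FAIL
All cells valid: no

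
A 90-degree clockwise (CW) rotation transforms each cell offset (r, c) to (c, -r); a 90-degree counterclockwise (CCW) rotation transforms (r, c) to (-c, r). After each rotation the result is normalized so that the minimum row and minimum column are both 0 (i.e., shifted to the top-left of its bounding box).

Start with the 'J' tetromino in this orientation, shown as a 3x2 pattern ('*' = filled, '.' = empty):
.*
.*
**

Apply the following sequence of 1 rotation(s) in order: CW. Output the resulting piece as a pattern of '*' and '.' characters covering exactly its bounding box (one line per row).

Answer: *..
***

Derivation:
Start:
.*
.*
**
After rotation 1 (CW):
*..
***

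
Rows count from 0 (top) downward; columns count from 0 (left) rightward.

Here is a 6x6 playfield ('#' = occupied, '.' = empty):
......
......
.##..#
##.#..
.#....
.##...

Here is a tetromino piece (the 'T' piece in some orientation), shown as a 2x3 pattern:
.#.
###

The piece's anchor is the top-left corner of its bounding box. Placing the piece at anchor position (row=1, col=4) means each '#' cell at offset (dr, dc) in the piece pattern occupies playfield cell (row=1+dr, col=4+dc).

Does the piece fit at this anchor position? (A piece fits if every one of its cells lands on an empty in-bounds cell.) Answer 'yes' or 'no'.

Check each piece cell at anchor (1, 4):
  offset (0,1) -> (1,5): empty -> OK
  offset (1,0) -> (2,4): empty -> OK
  offset (1,1) -> (2,5): occupied ('#') -> FAIL
  offset (1,2) -> (2,6): out of bounds -> FAIL
All cells valid: no

Answer: no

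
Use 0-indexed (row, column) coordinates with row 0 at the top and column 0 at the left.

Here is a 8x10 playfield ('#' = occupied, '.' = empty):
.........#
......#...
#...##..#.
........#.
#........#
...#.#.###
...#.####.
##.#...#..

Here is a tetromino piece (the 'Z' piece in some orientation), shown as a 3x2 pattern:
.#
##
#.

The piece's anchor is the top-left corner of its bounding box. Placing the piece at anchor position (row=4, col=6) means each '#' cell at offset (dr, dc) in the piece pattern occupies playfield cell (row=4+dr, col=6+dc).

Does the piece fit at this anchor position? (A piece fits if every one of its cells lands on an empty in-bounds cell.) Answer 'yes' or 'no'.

Check each piece cell at anchor (4, 6):
  offset (0,1) -> (4,7): empty -> OK
  offset (1,0) -> (5,6): empty -> OK
  offset (1,1) -> (5,7): occupied ('#') -> FAIL
  offset (2,0) -> (6,6): occupied ('#') -> FAIL
All cells valid: no

Answer: no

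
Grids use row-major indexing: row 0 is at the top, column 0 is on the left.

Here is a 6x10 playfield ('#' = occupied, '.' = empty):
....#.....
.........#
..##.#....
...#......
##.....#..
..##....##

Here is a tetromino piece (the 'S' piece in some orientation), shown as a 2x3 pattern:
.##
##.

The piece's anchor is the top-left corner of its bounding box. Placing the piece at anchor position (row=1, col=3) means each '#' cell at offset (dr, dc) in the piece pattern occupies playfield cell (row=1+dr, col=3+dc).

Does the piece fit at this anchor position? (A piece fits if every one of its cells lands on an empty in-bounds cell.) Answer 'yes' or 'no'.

Answer: no

Derivation:
Check each piece cell at anchor (1, 3):
  offset (0,1) -> (1,4): empty -> OK
  offset (0,2) -> (1,5): empty -> OK
  offset (1,0) -> (2,3): occupied ('#') -> FAIL
  offset (1,1) -> (2,4): empty -> OK
All cells valid: no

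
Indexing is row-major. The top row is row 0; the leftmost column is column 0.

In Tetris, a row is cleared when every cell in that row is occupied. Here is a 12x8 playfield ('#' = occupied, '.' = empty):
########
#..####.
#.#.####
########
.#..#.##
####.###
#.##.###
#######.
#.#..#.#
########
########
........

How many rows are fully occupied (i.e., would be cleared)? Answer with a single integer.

Answer: 4

Derivation:
Check each row:
  row 0: 0 empty cells -> FULL (clear)
  row 1: 3 empty cells -> not full
  row 2: 2 empty cells -> not full
  row 3: 0 empty cells -> FULL (clear)
  row 4: 4 empty cells -> not full
  row 5: 1 empty cell -> not full
  row 6: 2 empty cells -> not full
  row 7: 1 empty cell -> not full
  row 8: 4 empty cells -> not full
  row 9: 0 empty cells -> FULL (clear)
  row 10: 0 empty cells -> FULL (clear)
  row 11: 8 empty cells -> not full
Total rows cleared: 4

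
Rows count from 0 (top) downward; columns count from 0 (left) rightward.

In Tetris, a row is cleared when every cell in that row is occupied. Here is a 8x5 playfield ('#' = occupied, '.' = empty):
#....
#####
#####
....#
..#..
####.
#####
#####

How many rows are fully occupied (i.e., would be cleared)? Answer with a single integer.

Answer: 4

Derivation:
Check each row:
  row 0: 4 empty cells -> not full
  row 1: 0 empty cells -> FULL (clear)
  row 2: 0 empty cells -> FULL (clear)
  row 3: 4 empty cells -> not full
  row 4: 4 empty cells -> not full
  row 5: 1 empty cell -> not full
  row 6: 0 empty cells -> FULL (clear)
  row 7: 0 empty cells -> FULL (clear)
Total rows cleared: 4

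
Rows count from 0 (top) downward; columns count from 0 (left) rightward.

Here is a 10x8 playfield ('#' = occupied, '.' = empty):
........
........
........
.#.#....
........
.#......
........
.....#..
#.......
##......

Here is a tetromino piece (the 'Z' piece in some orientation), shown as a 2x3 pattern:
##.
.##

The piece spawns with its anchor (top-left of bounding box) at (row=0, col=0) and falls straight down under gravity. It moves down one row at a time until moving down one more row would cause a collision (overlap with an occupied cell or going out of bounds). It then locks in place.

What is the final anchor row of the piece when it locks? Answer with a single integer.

Answer: 1

Derivation:
Spawn at (row=0, col=0). Try each row:
  row 0: fits
  row 1: fits
  row 2: blocked -> lock at row 1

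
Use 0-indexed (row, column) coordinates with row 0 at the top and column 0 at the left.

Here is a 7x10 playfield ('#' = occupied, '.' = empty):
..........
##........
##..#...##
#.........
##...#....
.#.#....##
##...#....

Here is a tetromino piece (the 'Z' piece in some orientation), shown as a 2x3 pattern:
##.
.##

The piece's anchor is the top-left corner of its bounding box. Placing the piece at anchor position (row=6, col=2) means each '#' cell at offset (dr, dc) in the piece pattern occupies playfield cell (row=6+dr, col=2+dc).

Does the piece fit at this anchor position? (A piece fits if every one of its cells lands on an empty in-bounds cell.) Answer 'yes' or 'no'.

Answer: no

Derivation:
Check each piece cell at anchor (6, 2):
  offset (0,0) -> (6,2): empty -> OK
  offset (0,1) -> (6,3): empty -> OK
  offset (1,1) -> (7,3): out of bounds -> FAIL
  offset (1,2) -> (7,4): out of bounds -> FAIL
All cells valid: no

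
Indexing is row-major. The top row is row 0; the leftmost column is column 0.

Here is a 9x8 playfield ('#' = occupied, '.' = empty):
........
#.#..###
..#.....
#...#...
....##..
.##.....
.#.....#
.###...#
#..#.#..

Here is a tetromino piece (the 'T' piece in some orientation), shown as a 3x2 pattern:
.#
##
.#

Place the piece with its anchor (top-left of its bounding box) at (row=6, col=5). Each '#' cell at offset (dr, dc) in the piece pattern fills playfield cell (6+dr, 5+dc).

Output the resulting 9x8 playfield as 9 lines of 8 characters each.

Fill (6+0,5+1) = (6,6)
Fill (6+1,5+0) = (7,5)
Fill (6+1,5+1) = (7,6)
Fill (6+2,5+1) = (8,6)

Answer: ........
#.#..###
..#.....
#...#...
....##..
.##.....
.#....##
.###.###
#..#.##.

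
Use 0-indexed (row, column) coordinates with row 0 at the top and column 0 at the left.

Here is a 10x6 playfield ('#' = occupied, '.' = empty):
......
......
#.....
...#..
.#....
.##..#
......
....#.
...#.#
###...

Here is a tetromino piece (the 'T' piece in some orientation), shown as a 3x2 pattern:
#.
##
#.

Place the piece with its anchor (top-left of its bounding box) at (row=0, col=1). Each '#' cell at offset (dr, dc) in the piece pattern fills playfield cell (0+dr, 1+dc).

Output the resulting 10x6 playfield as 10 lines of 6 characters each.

Answer: .#....
.##...
##....
...#..
.#....
.##..#
......
....#.
...#.#
###...

Derivation:
Fill (0+0,1+0) = (0,1)
Fill (0+1,1+0) = (1,1)
Fill (0+1,1+1) = (1,2)
Fill (0+2,1+0) = (2,1)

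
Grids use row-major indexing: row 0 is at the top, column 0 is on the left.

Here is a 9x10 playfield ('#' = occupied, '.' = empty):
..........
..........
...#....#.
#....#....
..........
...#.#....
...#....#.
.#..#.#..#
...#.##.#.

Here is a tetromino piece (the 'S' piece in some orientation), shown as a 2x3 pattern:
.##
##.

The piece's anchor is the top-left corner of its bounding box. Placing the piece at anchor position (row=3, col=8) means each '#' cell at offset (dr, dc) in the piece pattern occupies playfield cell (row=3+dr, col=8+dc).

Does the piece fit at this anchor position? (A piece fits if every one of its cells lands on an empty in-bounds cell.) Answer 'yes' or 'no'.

Check each piece cell at anchor (3, 8):
  offset (0,1) -> (3,9): empty -> OK
  offset (0,2) -> (3,10): out of bounds -> FAIL
  offset (1,0) -> (4,8): empty -> OK
  offset (1,1) -> (4,9): empty -> OK
All cells valid: no

Answer: no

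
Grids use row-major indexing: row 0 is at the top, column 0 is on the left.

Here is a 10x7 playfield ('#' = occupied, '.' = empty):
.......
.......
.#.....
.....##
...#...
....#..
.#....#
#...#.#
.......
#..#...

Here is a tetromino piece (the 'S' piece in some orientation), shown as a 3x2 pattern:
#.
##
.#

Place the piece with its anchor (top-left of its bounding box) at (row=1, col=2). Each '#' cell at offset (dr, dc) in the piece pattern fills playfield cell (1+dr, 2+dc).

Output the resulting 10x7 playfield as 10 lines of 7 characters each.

Fill (1+0,2+0) = (1,2)
Fill (1+1,2+0) = (2,2)
Fill (1+1,2+1) = (2,3)
Fill (1+2,2+1) = (3,3)

Answer: .......
..#....
.###...
...#.##
...#...
....#..
.#....#
#...#.#
.......
#..#...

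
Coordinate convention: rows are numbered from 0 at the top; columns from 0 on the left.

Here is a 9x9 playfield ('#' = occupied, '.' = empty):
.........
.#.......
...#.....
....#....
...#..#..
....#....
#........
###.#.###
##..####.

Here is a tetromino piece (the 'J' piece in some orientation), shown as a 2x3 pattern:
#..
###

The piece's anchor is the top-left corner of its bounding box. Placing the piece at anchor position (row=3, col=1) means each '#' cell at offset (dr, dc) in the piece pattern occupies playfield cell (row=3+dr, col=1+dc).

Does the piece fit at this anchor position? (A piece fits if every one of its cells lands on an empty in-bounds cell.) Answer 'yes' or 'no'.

Answer: no

Derivation:
Check each piece cell at anchor (3, 1):
  offset (0,0) -> (3,1): empty -> OK
  offset (1,0) -> (4,1): empty -> OK
  offset (1,1) -> (4,2): empty -> OK
  offset (1,2) -> (4,3): occupied ('#') -> FAIL
All cells valid: no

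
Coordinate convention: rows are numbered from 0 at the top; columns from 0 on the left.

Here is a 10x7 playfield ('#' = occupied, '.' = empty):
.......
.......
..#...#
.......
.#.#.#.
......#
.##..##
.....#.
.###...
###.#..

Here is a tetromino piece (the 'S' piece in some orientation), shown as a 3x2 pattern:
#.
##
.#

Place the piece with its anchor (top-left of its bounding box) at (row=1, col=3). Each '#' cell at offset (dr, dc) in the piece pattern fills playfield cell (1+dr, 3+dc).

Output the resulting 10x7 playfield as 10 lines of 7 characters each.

Answer: .......
...#...
..###.#
....#..
.#.#.#.
......#
.##..##
.....#.
.###...
###.#..

Derivation:
Fill (1+0,3+0) = (1,3)
Fill (1+1,3+0) = (2,3)
Fill (1+1,3+1) = (2,4)
Fill (1+2,3+1) = (3,4)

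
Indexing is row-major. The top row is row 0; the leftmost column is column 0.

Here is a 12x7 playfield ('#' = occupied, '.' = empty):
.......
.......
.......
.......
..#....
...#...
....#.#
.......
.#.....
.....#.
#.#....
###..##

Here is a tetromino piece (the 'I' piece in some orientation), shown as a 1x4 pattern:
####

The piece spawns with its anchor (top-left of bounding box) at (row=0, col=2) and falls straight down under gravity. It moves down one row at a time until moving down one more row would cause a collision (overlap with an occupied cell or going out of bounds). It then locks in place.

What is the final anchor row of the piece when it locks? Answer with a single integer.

Spawn at (row=0, col=2). Try each row:
  row 0: fits
  row 1: fits
  row 2: fits
  row 3: fits
  row 4: blocked -> lock at row 3

Answer: 3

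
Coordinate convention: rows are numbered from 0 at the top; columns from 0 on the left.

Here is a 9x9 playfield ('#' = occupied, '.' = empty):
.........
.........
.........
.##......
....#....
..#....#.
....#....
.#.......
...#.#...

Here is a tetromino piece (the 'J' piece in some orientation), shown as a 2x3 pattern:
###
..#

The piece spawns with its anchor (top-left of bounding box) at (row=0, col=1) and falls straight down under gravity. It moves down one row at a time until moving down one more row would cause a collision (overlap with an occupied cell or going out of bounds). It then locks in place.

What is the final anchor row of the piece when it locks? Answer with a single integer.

Answer: 2

Derivation:
Spawn at (row=0, col=1). Try each row:
  row 0: fits
  row 1: fits
  row 2: fits
  row 3: blocked -> lock at row 2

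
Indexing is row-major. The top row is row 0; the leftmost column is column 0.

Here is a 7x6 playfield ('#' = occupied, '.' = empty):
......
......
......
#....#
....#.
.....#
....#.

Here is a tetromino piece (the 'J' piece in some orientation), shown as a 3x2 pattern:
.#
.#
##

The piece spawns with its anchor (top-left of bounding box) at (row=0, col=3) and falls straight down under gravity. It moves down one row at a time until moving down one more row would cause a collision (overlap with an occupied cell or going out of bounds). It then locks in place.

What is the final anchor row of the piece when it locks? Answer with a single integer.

Spawn at (row=0, col=3). Try each row:
  row 0: fits
  row 1: fits
  row 2: blocked -> lock at row 1

Answer: 1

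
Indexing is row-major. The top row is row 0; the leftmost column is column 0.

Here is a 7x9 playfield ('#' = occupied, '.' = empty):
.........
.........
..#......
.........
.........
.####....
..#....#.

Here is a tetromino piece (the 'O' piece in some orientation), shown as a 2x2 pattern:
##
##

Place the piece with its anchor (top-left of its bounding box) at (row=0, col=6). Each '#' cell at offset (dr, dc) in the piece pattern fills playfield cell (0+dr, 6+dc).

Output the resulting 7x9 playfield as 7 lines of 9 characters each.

Fill (0+0,6+0) = (0,6)
Fill (0+0,6+1) = (0,7)
Fill (0+1,6+0) = (1,6)
Fill (0+1,6+1) = (1,7)

Answer: ......##.
......##.
..#......
.........
.........
.####....
..#....#.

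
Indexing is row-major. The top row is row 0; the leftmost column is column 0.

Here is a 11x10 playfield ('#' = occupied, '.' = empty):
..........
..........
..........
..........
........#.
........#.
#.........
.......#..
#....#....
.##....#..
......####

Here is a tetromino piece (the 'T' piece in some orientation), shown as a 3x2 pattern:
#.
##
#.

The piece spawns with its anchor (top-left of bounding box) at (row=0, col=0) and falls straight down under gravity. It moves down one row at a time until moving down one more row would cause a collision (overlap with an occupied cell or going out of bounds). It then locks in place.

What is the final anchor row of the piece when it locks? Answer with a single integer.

Spawn at (row=0, col=0). Try each row:
  row 0: fits
  row 1: fits
  row 2: fits
  row 3: fits
  row 4: blocked -> lock at row 3

Answer: 3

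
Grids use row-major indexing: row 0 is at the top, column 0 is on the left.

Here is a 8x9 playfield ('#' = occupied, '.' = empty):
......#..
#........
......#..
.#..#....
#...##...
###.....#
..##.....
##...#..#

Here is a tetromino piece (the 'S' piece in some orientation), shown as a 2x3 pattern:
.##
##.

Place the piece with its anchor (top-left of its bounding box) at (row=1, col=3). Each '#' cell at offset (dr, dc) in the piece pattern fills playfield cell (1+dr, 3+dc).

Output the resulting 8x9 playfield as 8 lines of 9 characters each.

Answer: ......#..
#...##...
...##.#..
.#..#....
#...##...
###.....#
..##.....
##...#..#

Derivation:
Fill (1+0,3+1) = (1,4)
Fill (1+0,3+2) = (1,5)
Fill (1+1,3+0) = (2,3)
Fill (1+1,3+1) = (2,4)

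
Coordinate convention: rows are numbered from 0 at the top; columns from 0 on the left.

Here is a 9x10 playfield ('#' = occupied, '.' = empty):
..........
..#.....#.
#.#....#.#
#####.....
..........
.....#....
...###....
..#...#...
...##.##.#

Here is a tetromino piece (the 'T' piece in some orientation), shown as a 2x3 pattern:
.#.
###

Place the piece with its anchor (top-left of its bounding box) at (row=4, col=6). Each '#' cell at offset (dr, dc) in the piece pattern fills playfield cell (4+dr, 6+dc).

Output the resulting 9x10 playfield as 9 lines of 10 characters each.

Answer: ..........
..#.....#.
#.#....#.#
#####.....
.......#..
.....####.
...###....
..#...#...
...##.##.#

Derivation:
Fill (4+0,6+1) = (4,7)
Fill (4+1,6+0) = (5,6)
Fill (4+1,6+1) = (5,7)
Fill (4+1,6+2) = (5,8)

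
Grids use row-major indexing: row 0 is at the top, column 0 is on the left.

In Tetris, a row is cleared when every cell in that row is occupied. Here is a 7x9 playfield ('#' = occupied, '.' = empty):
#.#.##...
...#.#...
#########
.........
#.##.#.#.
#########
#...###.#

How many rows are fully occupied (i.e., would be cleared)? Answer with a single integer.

Check each row:
  row 0: 5 empty cells -> not full
  row 1: 7 empty cells -> not full
  row 2: 0 empty cells -> FULL (clear)
  row 3: 9 empty cells -> not full
  row 4: 4 empty cells -> not full
  row 5: 0 empty cells -> FULL (clear)
  row 6: 4 empty cells -> not full
Total rows cleared: 2

Answer: 2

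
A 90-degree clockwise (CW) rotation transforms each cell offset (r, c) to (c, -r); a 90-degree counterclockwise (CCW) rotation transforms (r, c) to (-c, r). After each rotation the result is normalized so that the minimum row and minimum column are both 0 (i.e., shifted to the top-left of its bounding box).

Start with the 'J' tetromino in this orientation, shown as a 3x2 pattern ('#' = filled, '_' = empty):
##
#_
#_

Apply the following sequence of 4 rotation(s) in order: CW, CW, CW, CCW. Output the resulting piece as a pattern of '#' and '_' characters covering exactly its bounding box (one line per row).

Answer: _#
_#
##

Derivation:
Start:
##
#_
#_
After rotation 1 (CW):
###
__#
After rotation 2 (CW):
_#
_#
##
After rotation 3 (CW):
#__
###
After rotation 4 (CCW):
_#
_#
##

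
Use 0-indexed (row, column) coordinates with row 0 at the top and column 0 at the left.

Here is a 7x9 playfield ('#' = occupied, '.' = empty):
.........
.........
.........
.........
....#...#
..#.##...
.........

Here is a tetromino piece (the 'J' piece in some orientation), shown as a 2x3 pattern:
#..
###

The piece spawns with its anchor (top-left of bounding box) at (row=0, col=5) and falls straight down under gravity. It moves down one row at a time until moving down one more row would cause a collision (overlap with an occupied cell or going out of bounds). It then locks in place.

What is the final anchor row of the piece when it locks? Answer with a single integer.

Spawn at (row=0, col=5). Try each row:
  row 0: fits
  row 1: fits
  row 2: fits
  row 3: fits
  row 4: blocked -> lock at row 3

Answer: 3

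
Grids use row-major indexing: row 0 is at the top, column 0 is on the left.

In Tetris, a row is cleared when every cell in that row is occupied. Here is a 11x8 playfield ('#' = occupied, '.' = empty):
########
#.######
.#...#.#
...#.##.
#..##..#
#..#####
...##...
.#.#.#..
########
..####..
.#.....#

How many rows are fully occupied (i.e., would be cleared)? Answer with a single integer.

Answer: 2

Derivation:
Check each row:
  row 0: 0 empty cells -> FULL (clear)
  row 1: 1 empty cell -> not full
  row 2: 5 empty cells -> not full
  row 3: 5 empty cells -> not full
  row 4: 4 empty cells -> not full
  row 5: 2 empty cells -> not full
  row 6: 6 empty cells -> not full
  row 7: 5 empty cells -> not full
  row 8: 0 empty cells -> FULL (clear)
  row 9: 4 empty cells -> not full
  row 10: 6 empty cells -> not full
Total rows cleared: 2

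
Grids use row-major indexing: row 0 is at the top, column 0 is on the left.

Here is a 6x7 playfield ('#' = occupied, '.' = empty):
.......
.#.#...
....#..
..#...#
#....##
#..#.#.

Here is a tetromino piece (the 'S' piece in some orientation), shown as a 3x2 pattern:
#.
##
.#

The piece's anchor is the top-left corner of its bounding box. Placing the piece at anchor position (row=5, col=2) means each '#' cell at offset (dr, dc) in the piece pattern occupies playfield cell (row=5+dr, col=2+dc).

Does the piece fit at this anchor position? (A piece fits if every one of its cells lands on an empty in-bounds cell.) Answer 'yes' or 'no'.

Check each piece cell at anchor (5, 2):
  offset (0,0) -> (5,2): empty -> OK
  offset (1,0) -> (6,2): out of bounds -> FAIL
  offset (1,1) -> (6,3): out of bounds -> FAIL
  offset (2,1) -> (7,3): out of bounds -> FAIL
All cells valid: no

Answer: no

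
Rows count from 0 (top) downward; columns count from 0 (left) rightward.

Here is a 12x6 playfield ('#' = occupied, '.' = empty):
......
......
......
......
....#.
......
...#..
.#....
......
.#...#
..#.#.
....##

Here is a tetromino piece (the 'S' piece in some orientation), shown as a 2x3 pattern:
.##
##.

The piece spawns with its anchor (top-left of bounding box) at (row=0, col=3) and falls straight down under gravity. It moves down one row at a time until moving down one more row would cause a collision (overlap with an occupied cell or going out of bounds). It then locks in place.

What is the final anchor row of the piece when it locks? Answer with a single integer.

Answer: 2

Derivation:
Spawn at (row=0, col=3). Try each row:
  row 0: fits
  row 1: fits
  row 2: fits
  row 3: blocked -> lock at row 2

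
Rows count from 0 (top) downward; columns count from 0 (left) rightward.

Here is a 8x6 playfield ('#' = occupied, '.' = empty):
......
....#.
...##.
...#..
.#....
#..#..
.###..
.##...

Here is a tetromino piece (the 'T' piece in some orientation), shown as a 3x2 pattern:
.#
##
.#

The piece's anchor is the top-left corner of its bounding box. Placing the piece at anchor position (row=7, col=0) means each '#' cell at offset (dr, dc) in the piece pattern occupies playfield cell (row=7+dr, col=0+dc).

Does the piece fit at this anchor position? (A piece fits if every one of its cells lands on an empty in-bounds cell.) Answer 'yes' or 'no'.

Answer: no

Derivation:
Check each piece cell at anchor (7, 0):
  offset (0,1) -> (7,1): occupied ('#') -> FAIL
  offset (1,0) -> (8,0): out of bounds -> FAIL
  offset (1,1) -> (8,1): out of bounds -> FAIL
  offset (2,1) -> (9,1): out of bounds -> FAIL
All cells valid: no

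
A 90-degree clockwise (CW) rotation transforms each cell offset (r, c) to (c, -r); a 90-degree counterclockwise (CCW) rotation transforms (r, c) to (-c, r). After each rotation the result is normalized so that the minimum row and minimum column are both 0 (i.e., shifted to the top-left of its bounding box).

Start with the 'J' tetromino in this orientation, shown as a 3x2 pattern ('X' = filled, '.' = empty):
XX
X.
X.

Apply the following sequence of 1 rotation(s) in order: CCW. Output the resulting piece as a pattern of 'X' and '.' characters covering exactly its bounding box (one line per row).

Answer: X..
XXX

Derivation:
Start:
XX
X.
X.
After rotation 1 (CCW):
X..
XXX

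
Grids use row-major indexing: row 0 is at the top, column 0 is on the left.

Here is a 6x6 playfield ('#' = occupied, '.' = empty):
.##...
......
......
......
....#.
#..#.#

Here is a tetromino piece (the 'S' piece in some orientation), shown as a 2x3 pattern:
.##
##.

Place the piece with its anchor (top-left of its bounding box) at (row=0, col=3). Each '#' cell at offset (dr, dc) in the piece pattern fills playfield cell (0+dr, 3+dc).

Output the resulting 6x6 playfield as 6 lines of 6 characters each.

Fill (0+0,3+1) = (0,4)
Fill (0+0,3+2) = (0,5)
Fill (0+1,3+0) = (1,3)
Fill (0+1,3+1) = (1,4)

Answer: .##.##
...##.
......
......
....#.
#..#.#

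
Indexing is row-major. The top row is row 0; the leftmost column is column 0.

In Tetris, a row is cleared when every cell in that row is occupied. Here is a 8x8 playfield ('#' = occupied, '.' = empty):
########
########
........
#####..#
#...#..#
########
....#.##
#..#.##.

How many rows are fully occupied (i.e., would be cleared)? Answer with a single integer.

Check each row:
  row 0: 0 empty cells -> FULL (clear)
  row 1: 0 empty cells -> FULL (clear)
  row 2: 8 empty cells -> not full
  row 3: 2 empty cells -> not full
  row 4: 5 empty cells -> not full
  row 5: 0 empty cells -> FULL (clear)
  row 6: 5 empty cells -> not full
  row 7: 4 empty cells -> not full
Total rows cleared: 3

Answer: 3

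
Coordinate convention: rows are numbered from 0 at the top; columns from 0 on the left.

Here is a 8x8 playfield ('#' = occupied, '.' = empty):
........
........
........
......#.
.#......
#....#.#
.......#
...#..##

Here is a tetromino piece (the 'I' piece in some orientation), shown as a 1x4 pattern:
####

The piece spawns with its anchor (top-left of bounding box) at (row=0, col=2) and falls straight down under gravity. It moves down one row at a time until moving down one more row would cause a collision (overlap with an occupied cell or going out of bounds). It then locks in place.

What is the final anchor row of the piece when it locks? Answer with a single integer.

Spawn at (row=0, col=2). Try each row:
  row 0: fits
  row 1: fits
  row 2: fits
  row 3: fits
  row 4: fits
  row 5: blocked -> lock at row 4

Answer: 4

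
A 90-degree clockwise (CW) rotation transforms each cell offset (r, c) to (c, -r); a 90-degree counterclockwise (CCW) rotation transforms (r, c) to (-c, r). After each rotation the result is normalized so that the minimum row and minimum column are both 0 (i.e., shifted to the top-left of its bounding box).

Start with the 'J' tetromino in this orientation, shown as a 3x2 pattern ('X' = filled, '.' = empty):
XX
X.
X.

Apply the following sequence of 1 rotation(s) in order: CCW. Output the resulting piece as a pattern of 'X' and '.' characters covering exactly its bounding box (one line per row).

Answer: X..
XXX

Derivation:
Start:
XX
X.
X.
After rotation 1 (CCW):
X..
XXX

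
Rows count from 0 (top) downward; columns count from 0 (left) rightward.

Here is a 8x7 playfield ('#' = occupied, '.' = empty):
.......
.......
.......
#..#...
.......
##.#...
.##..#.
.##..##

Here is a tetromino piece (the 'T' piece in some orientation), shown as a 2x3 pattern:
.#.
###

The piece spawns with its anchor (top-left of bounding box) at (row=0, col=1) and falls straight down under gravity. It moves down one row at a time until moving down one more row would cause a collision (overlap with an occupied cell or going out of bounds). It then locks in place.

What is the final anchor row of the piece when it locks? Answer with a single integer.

Answer: 1

Derivation:
Spawn at (row=0, col=1). Try each row:
  row 0: fits
  row 1: fits
  row 2: blocked -> lock at row 1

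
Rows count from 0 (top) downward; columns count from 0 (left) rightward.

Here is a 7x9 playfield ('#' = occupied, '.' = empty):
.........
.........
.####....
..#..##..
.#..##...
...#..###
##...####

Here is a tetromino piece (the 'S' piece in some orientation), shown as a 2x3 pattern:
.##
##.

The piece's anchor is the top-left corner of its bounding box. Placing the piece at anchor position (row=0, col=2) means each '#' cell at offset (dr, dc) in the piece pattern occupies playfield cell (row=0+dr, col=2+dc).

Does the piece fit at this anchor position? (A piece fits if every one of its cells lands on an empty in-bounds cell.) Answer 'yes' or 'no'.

Check each piece cell at anchor (0, 2):
  offset (0,1) -> (0,3): empty -> OK
  offset (0,2) -> (0,4): empty -> OK
  offset (1,0) -> (1,2): empty -> OK
  offset (1,1) -> (1,3): empty -> OK
All cells valid: yes

Answer: yes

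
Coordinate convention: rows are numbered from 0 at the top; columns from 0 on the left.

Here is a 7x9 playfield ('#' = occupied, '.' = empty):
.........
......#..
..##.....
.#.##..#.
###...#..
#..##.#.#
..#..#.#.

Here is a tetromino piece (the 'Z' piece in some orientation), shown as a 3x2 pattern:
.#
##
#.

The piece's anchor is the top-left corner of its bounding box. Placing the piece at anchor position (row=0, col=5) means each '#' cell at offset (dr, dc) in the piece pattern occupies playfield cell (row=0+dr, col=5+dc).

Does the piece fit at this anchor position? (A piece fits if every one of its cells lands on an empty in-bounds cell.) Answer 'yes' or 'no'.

Answer: no

Derivation:
Check each piece cell at anchor (0, 5):
  offset (0,1) -> (0,6): empty -> OK
  offset (1,0) -> (1,5): empty -> OK
  offset (1,1) -> (1,6): occupied ('#') -> FAIL
  offset (2,0) -> (2,5): empty -> OK
All cells valid: no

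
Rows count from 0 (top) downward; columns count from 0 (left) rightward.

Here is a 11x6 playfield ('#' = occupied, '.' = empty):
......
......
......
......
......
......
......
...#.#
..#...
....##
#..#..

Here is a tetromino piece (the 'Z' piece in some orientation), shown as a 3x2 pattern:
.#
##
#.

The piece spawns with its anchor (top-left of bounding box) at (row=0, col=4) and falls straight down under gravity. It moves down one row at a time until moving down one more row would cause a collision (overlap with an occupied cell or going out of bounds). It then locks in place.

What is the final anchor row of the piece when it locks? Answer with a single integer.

Answer: 5

Derivation:
Spawn at (row=0, col=4). Try each row:
  row 0: fits
  row 1: fits
  row 2: fits
  row 3: fits
  row 4: fits
  row 5: fits
  row 6: blocked -> lock at row 5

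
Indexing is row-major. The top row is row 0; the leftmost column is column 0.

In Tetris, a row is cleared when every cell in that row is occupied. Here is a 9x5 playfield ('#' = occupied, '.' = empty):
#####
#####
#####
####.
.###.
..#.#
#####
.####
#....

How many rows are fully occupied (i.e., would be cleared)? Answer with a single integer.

Answer: 4

Derivation:
Check each row:
  row 0: 0 empty cells -> FULL (clear)
  row 1: 0 empty cells -> FULL (clear)
  row 2: 0 empty cells -> FULL (clear)
  row 3: 1 empty cell -> not full
  row 4: 2 empty cells -> not full
  row 5: 3 empty cells -> not full
  row 6: 0 empty cells -> FULL (clear)
  row 7: 1 empty cell -> not full
  row 8: 4 empty cells -> not full
Total rows cleared: 4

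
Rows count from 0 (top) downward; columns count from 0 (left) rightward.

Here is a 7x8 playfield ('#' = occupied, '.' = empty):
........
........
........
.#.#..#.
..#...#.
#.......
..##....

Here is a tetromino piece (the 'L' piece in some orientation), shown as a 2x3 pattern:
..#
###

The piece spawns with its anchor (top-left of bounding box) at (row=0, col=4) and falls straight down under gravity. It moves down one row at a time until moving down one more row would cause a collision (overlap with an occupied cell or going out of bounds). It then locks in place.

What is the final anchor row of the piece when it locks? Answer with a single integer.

Answer: 1

Derivation:
Spawn at (row=0, col=4). Try each row:
  row 0: fits
  row 1: fits
  row 2: blocked -> lock at row 1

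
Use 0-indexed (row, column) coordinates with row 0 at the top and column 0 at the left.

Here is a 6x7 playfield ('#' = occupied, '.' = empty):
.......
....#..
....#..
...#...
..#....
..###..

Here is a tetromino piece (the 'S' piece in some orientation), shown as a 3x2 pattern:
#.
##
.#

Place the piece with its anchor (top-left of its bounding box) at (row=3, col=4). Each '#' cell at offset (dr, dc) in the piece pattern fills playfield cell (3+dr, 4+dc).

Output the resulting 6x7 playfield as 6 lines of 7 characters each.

Answer: .......
....#..
....#..
...##..
..#.##.
..####.

Derivation:
Fill (3+0,4+0) = (3,4)
Fill (3+1,4+0) = (4,4)
Fill (3+1,4+1) = (4,5)
Fill (3+2,4+1) = (5,5)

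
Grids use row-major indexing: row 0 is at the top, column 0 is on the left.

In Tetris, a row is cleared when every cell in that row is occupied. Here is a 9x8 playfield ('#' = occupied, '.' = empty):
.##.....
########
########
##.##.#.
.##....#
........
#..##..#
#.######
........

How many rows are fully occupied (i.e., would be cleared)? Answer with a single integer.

Answer: 2

Derivation:
Check each row:
  row 0: 6 empty cells -> not full
  row 1: 0 empty cells -> FULL (clear)
  row 2: 0 empty cells -> FULL (clear)
  row 3: 3 empty cells -> not full
  row 4: 5 empty cells -> not full
  row 5: 8 empty cells -> not full
  row 6: 4 empty cells -> not full
  row 7: 1 empty cell -> not full
  row 8: 8 empty cells -> not full
Total rows cleared: 2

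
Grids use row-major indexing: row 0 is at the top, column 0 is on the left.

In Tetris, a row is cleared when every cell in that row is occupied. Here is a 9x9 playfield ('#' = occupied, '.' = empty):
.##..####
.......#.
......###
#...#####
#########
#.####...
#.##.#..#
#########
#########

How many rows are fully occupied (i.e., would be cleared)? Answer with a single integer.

Answer: 3

Derivation:
Check each row:
  row 0: 3 empty cells -> not full
  row 1: 8 empty cells -> not full
  row 2: 6 empty cells -> not full
  row 3: 3 empty cells -> not full
  row 4: 0 empty cells -> FULL (clear)
  row 5: 4 empty cells -> not full
  row 6: 4 empty cells -> not full
  row 7: 0 empty cells -> FULL (clear)
  row 8: 0 empty cells -> FULL (clear)
Total rows cleared: 3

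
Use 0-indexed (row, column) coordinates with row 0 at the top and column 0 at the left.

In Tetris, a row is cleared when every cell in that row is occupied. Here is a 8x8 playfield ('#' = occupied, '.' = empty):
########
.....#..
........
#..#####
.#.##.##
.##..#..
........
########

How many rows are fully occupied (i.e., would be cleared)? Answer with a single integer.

Check each row:
  row 0: 0 empty cells -> FULL (clear)
  row 1: 7 empty cells -> not full
  row 2: 8 empty cells -> not full
  row 3: 2 empty cells -> not full
  row 4: 3 empty cells -> not full
  row 5: 5 empty cells -> not full
  row 6: 8 empty cells -> not full
  row 7: 0 empty cells -> FULL (clear)
Total rows cleared: 2

Answer: 2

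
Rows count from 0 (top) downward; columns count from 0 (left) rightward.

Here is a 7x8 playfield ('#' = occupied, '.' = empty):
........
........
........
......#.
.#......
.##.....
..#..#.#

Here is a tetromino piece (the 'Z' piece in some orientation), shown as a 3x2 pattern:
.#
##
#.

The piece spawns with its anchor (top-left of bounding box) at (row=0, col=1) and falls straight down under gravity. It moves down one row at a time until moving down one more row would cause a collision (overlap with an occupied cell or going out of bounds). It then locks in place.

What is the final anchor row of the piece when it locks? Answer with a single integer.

Answer: 1

Derivation:
Spawn at (row=0, col=1). Try each row:
  row 0: fits
  row 1: fits
  row 2: blocked -> lock at row 1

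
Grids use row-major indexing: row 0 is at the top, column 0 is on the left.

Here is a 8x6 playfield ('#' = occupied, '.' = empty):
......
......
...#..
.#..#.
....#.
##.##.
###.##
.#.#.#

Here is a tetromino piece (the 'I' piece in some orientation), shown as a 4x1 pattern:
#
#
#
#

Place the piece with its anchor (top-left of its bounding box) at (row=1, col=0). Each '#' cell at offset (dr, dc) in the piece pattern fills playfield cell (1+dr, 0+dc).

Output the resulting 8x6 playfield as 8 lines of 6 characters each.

Fill (1+0,0+0) = (1,0)
Fill (1+1,0+0) = (2,0)
Fill (1+2,0+0) = (3,0)
Fill (1+3,0+0) = (4,0)

Answer: ......
#.....
#..#..
##..#.
#...#.
##.##.
###.##
.#.#.#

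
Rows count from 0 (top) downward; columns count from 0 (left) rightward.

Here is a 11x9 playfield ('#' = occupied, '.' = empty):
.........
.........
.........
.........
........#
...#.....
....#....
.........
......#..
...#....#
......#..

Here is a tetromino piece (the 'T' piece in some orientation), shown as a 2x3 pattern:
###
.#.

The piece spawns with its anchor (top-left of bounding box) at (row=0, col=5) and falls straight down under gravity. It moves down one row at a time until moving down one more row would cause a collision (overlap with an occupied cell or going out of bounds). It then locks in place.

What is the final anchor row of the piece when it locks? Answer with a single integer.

Spawn at (row=0, col=5). Try each row:
  row 0: fits
  row 1: fits
  row 2: fits
  row 3: fits
  row 4: fits
  row 5: fits
  row 6: fits
  row 7: blocked -> lock at row 6

Answer: 6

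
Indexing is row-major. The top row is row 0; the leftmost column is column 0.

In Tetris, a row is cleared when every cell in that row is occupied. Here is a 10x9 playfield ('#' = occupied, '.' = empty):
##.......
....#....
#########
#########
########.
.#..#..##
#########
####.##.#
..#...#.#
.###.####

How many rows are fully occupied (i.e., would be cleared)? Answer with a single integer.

Check each row:
  row 0: 7 empty cells -> not full
  row 1: 8 empty cells -> not full
  row 2: 0 empty cells -> FULL (clear)
  row 3: 0 empty cells -> FULL (clear)
  row 4: 1 empty cell -> not full
  row 5: 5 empty cells -> not full
  row 6: 0 empty cells -> FULL (clear)
  row 7: 2 empty cells -> not full
  row 8: 6 empty cells -> not full
  row 9: 2 empty cells -> not full
Total rows cleared: 3

Answer: 3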